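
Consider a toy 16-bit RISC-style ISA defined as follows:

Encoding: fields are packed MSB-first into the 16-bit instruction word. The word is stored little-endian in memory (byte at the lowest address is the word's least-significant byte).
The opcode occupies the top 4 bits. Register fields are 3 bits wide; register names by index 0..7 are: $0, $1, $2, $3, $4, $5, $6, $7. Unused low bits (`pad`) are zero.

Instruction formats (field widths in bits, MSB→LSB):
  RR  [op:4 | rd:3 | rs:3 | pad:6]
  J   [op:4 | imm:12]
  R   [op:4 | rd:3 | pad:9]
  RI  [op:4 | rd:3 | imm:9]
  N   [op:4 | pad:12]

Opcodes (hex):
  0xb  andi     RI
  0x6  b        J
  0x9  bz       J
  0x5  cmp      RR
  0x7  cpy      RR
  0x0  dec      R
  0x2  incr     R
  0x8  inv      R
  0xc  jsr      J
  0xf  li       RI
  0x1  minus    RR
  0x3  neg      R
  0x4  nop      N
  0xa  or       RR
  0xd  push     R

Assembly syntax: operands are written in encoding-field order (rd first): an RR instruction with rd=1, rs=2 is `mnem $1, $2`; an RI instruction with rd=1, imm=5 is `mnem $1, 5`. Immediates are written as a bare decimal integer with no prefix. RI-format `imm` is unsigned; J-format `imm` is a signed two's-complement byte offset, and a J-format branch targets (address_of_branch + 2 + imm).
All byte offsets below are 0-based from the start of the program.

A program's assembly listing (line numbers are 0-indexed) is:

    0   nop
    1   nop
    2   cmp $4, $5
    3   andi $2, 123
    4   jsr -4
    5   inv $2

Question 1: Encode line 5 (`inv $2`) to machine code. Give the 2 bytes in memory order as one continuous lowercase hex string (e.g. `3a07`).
5. inv fields op=0x8:4|rd=2:3|pad=0:9 → word 8400h → 00 84

0084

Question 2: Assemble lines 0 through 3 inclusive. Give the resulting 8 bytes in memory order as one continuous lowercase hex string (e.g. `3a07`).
line 0 (nop): pack op=0x4:4|pad=0:12 = 0x4000; little→ 00 40
line 1 (nop): pack op=0x4:4|pad=0:12 = 0x4000; little→ 00 40
line 2 (cmp): pack op=0x5:4|rd=4:3|rs=5:3|pad=0:6 = 0x5940; little→ 40 59
line 3 (andi): pack op=0xb:4|rd=2:3|imm=123:9 = 0xb47b; little→ 7b b4

0040004040597bb4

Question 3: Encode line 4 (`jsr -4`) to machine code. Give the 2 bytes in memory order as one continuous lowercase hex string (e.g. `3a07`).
4. jsr fields op=0xc:4|imm=-4:12 → word cffch → fc cf

fccf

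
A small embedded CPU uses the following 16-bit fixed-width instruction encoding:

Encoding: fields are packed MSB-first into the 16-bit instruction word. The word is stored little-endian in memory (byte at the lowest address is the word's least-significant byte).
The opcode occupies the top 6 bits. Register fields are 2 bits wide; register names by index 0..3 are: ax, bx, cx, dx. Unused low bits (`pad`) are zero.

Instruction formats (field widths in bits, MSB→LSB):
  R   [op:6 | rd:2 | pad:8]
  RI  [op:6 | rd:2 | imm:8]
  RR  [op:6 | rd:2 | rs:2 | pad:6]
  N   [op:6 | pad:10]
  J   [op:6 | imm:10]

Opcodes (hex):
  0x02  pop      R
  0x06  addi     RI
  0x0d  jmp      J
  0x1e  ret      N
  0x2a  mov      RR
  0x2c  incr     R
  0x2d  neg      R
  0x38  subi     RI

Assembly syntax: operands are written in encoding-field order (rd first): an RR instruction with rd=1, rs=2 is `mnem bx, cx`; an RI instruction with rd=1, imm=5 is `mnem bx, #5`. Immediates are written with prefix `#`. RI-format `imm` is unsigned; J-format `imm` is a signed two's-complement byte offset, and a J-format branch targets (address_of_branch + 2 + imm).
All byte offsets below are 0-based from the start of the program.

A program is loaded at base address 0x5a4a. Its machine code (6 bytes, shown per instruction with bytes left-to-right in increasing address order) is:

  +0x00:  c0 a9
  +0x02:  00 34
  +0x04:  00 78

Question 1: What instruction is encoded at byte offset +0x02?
[02] 00 34 → 0x3400
  opcode bits[15:10]=0xd: jmp/J
  imm@[9:0]=0x0 ⇒ #0

jmp #0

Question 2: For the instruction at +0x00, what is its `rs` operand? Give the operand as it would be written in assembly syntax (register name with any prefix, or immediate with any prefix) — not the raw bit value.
dx

+0x00: c0 a9 ⇒ word 0xa9c0 (little)
  op=0xa9c0>>10=0x2a ⇒ mov (RR)
  [9:8] rd=1 = bx
  [7:6] rs=3 = dx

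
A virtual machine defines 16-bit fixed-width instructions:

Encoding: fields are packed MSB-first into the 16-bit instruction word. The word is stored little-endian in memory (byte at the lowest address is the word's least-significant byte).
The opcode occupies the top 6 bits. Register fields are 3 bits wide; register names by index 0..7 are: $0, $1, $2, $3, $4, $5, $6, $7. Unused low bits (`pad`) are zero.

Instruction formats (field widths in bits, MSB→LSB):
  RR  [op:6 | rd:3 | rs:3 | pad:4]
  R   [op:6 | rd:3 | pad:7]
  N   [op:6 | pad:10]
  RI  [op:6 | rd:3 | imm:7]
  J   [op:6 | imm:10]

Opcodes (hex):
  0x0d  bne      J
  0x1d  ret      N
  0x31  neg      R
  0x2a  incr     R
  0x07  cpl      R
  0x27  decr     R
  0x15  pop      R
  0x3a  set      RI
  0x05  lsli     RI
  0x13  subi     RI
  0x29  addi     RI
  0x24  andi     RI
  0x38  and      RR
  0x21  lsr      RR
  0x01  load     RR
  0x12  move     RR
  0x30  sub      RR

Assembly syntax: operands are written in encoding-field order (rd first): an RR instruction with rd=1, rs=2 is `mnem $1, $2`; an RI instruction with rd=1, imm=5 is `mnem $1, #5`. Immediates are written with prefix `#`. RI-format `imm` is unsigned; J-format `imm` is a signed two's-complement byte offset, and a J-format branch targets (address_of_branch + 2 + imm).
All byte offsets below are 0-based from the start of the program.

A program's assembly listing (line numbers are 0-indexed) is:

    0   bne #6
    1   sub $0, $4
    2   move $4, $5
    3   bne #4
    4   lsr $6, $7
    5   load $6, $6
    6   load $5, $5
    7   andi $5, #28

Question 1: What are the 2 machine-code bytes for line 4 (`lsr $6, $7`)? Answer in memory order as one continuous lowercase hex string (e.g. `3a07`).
7087

4. lsr fields op=0x21:6|rd=6:3|rs=7:3|pad=0:4 → word 8770h → 70 87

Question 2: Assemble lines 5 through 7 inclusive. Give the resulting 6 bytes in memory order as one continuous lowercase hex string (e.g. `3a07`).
6007d0069c92

5. load fields op=0x1:6|rd=6:3|rs=6:3|pad=0:4 → word 0760h → 60 07
6. load fields op=0x1:6|rd=5:3|rs=5:3|pad=0:4 → word 06d0h → d0 06
7. andi fields op=0x24:6|rd=5:3|imm=28:7 → word 929ch → 9c 92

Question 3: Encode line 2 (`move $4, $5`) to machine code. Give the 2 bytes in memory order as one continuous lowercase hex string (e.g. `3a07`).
line 2 (move): pack op=0x12:6|rd=4:3|rs=5:3|pad=0:4 = 0x4a50; little→ 50 4a

504a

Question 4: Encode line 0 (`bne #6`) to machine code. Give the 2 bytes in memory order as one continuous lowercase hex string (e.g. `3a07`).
line 0 (bne): pack op=0xd:6|imm=6:10 = 0x3406; little→ 06 34

0634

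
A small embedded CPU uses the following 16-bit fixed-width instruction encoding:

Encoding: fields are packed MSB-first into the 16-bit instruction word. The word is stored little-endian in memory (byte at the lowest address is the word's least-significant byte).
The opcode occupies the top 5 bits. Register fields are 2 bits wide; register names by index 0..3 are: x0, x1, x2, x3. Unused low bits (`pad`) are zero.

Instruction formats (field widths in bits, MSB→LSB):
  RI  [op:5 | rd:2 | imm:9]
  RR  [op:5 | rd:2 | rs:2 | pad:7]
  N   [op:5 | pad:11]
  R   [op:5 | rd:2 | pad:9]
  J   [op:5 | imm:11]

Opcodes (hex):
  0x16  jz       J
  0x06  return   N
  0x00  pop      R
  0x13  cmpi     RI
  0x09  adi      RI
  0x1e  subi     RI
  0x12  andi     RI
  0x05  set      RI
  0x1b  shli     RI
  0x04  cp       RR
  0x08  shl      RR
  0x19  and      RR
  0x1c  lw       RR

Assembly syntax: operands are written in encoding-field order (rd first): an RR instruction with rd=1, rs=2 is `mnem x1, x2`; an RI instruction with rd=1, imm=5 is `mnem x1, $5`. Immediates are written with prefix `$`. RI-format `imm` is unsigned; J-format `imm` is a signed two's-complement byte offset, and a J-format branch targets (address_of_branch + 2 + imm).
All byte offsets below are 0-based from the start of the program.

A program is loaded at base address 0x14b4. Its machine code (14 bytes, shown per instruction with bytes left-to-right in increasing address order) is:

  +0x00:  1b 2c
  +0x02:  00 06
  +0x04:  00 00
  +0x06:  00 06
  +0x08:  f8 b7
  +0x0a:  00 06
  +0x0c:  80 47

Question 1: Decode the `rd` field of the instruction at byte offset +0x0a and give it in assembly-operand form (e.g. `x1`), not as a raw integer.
x3

+0x0a: 00 06 ⇒ word 0x0600 (little)
  op=0x0600>>11=0x0 ⇒ pop (R)
  rd: (w>>9)&0x3=0x3 → x3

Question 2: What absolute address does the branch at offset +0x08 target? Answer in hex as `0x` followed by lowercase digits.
off 0x08: read f8 b7 as little → 0xb7f8
  op=0xb7f8>>11=0x16 ⇒ jz (J)
  imm@[10:0]=0x7f8 (s11→-8) ⇒ $-8
  target = base 0x14b4 + off 0x08 + 2 + imm -8 = 0x14b6

0x14b6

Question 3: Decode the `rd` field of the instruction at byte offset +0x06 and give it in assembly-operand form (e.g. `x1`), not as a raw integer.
off 0x06: read 00 06 as little → 0x0600
  opcode bits[15:11]=0x0: pop/R
  rd: (w>>9)&0x3=0x3 → x3

x3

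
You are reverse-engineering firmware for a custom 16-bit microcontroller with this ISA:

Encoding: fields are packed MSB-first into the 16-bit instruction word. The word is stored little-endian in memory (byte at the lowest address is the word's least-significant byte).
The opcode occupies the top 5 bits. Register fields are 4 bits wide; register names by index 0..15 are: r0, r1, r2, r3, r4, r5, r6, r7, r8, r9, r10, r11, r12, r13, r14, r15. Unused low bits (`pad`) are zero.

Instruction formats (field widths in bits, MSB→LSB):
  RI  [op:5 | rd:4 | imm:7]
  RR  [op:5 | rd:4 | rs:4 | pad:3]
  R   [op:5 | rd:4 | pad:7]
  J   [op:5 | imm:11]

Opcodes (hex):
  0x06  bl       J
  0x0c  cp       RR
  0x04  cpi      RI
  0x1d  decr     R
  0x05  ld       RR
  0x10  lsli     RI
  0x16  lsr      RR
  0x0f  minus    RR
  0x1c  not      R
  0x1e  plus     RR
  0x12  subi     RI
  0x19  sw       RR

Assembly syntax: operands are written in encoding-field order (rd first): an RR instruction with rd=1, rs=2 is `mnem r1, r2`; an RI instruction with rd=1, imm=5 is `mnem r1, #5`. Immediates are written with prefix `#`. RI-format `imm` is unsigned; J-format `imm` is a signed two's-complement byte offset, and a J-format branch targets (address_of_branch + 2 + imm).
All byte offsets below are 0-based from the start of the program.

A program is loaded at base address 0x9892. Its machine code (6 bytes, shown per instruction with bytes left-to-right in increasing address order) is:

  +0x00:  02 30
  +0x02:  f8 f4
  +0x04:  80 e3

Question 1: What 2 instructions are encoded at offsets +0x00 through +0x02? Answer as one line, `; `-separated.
off 0x00: read 02 30 as little → 0x3002
  op=0x3002>>11=0x6 ⇒ bl (J)
  imm@[10:0]=0x2 ⇒ #2
off 0x02: read f8 f4 as little → 0xf4f8
  op=0xf4f8>>11=0x1e ⇒ plus (RR)
  rd@[10:7]=0x9 ⇒ r9
  rs@[6:3]=0xf ⇒ r15

bl #2; plus r9, r15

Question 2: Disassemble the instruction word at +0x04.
not r7

@+04  little-endian(80 e3) = 0xe380
  top 5b → 0x1c → not [R]
  rd: (w>>7)&0xf=0x7 → r7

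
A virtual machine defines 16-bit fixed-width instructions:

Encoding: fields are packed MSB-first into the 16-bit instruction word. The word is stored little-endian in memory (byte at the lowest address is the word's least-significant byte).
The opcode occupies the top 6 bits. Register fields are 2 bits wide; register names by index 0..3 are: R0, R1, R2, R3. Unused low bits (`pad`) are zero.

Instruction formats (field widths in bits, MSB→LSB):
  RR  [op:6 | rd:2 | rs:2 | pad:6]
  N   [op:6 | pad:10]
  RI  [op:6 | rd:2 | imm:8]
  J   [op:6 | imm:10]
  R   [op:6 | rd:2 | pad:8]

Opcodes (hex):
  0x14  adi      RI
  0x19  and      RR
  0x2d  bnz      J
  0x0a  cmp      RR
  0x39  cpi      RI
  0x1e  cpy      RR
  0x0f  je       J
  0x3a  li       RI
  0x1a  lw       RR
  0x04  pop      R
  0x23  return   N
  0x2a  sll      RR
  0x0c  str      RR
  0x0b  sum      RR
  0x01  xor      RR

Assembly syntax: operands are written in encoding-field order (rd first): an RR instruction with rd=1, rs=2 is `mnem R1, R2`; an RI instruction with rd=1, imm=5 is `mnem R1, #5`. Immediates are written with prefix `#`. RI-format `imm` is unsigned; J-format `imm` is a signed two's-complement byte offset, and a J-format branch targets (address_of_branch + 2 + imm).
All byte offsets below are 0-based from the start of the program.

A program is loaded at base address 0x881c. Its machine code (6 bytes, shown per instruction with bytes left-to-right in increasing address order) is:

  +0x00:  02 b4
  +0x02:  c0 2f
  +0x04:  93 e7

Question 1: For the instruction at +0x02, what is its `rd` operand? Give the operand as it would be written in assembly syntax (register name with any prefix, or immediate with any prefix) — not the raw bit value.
@+02  little-endian(c0 2f) = 0x2fc0
  op=0x2fc0>>10=0xb ⇒ sum (RR)
  rd: (w>>8)&0x3=0x3 → R3
  rs: (w>>6)&0x3=0x3 → R3

R3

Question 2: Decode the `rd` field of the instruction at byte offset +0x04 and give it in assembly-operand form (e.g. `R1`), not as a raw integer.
+0x04: 93 e7 ⇒ word 0xe793 (little)
  top 6b → 0x39 → cpi [RI]
  rd: (w>>8)&0x3=0x3 → R3
  imm: (w>>0)&0xff=0x93 → #147

R3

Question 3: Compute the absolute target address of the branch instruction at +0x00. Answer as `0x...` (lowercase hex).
@+00  little-endian(02 b4) = 0xb402
  op=0xb402>>10=0x2d ⇒ bnz (J)
  imm@[9:0]=0x2 ⇒ #2
  target = base 0x881c + off 0x00 + 2 + imm 2 = 0x8820

0x8820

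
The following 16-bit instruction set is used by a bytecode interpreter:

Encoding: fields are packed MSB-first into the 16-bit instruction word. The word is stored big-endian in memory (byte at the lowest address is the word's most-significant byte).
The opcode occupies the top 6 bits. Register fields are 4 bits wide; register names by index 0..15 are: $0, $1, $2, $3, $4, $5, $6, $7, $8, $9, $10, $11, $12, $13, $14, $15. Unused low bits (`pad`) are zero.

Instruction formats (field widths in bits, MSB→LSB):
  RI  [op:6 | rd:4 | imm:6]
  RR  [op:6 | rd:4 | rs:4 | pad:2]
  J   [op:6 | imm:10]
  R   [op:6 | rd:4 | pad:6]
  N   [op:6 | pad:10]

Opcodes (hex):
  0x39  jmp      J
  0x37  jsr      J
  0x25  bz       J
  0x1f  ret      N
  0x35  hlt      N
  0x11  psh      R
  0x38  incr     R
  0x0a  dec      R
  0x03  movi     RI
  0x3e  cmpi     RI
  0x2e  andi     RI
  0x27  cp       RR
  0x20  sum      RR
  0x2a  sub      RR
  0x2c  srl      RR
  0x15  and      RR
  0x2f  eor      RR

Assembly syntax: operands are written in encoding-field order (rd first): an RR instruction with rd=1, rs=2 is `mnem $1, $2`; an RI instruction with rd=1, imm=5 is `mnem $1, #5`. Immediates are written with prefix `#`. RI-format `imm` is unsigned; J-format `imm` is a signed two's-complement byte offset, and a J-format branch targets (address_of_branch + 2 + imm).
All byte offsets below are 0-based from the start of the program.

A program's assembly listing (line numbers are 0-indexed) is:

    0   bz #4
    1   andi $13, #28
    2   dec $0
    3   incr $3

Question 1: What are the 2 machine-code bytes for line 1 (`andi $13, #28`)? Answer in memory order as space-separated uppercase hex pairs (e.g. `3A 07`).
BB 5C

1. andi fields op=0x2e:6|rd=13:4|imm=28:6 → word bb5ch → bb 5c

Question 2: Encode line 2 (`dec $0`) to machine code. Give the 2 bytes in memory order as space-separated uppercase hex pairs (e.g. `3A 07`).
28 00

2. dec fields op=0xa:6|rd=0:4|pad=0:6 → word 2800h → 28 00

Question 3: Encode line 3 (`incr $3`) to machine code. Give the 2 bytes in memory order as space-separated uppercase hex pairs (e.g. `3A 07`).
3. incr fields op=0x38:6|rd=3:4|pad=0:6 → word e0c0h → e0 c0

E0 C0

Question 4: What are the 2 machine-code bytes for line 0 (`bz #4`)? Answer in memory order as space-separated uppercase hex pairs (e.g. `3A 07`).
94 04

line 0 (bz): pack op=0x25:6|imm=4:10 = 0x9404; big→ 94 04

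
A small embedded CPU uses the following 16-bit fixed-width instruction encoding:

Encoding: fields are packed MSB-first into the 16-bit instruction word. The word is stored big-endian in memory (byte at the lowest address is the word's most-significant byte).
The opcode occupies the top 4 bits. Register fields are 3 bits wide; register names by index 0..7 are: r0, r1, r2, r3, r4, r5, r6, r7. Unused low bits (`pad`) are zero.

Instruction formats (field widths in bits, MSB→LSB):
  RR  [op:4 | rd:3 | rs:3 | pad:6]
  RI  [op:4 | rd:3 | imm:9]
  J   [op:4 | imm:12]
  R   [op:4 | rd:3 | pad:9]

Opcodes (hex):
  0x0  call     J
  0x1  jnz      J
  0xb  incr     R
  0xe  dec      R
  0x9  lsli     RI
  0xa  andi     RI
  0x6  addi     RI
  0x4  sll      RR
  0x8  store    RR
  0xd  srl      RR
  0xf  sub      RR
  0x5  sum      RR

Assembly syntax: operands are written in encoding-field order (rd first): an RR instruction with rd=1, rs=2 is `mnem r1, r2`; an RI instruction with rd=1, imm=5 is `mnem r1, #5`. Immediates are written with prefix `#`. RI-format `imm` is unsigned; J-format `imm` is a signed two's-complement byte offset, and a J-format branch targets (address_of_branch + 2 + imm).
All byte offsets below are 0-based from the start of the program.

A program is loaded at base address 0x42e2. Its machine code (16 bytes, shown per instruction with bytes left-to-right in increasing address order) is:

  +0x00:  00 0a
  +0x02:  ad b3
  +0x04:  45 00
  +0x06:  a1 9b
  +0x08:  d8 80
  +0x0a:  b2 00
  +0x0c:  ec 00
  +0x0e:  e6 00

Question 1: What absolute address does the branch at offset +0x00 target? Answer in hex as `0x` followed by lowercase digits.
0x42ee

[00] 00 0a → 0x000a
  op=0x000a>>12=0x0 ⇒ call (J)
  imm: (w>>0)&0xfff=0xa → #10
  target = base 0x42e2 + off 0x00 + 2 + imm 10 = 0x42ee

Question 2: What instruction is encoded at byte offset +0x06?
andi r0, #411

off 0x06: read a1 9b as big → 0xa19b
  top 4b → 0xa → andi [RI]
  rd@[11:9]=0x0 ⇒ r0
  imm@[8:0]=0x19b ⇒ #411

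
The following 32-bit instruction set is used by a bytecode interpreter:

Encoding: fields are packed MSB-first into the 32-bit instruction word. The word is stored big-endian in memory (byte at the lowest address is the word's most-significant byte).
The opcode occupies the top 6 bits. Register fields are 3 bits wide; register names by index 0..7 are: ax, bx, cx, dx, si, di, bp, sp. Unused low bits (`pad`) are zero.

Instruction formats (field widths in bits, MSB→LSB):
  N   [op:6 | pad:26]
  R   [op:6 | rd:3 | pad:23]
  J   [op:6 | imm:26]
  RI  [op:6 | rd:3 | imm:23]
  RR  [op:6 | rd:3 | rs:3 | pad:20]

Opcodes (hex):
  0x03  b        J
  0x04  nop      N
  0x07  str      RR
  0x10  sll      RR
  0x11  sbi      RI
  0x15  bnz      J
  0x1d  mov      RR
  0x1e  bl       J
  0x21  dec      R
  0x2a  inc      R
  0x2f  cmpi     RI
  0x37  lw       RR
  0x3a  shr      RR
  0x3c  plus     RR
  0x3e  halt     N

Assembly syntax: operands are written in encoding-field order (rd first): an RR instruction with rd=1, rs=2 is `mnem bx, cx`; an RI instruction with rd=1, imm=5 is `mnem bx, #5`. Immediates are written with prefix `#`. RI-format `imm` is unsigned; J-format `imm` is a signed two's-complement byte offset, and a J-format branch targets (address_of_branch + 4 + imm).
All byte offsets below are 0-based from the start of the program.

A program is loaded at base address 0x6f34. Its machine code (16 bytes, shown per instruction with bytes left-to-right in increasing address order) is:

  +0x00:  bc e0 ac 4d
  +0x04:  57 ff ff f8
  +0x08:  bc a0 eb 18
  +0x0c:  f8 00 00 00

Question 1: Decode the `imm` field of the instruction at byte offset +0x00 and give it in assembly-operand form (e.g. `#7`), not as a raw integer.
#6335565

@+00  big-endian(bc e0 ac 4d) = 0xbce0ac4d
  top 6b → 0x2f → cmpi [RI]
  rd@[25:23]=0x1 ⇒ bx
  imm@[22:0]=0x60ac4d ⇒ #6335565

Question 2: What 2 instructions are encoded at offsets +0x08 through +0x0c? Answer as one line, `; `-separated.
+0x08: bc a0 eb 18 ⇒ word 0xbca0eb18 (big)
  opcode bits[31:26]=0x2f: cmpi/RI
  [25:23] rd=1 = bx
  [22:0] imm=2157336 = #2157336
+0x0c: f8 00 00 00 ⇒ word 0xf8000000 (big)
  opcode bits[31:26]=0x3e: halt/N

cmpi bx, #2157336; halt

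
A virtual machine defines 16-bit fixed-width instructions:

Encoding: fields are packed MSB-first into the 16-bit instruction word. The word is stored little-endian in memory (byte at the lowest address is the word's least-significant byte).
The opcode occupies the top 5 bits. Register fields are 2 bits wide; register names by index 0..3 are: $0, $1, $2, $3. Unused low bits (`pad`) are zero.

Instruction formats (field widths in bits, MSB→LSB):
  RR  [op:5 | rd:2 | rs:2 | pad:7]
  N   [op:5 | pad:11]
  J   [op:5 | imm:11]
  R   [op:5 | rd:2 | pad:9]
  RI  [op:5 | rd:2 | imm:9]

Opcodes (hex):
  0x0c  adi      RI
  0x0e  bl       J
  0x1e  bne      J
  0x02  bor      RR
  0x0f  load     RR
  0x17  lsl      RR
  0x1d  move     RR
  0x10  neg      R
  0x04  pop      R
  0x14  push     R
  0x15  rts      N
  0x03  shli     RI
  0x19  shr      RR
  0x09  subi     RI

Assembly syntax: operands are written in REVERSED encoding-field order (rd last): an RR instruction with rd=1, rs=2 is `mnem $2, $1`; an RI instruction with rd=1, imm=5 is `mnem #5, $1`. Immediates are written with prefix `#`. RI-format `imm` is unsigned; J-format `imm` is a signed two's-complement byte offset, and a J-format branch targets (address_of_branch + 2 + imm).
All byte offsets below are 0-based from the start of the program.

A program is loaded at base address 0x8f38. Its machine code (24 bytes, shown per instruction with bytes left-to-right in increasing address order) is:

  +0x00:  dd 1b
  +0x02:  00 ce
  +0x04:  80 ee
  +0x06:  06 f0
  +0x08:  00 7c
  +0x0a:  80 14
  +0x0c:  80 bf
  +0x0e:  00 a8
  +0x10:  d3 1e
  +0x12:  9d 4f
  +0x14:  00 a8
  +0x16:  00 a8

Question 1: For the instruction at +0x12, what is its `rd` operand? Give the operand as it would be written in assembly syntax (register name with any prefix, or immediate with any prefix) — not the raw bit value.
+0x12: 9d 4f ⇒ word 0x4f9d (little)
  opcode bits[15:11]=0x9: subi/RI
  [10:9] rd=3 = $3
  [8:0] imm=413 = #413

$3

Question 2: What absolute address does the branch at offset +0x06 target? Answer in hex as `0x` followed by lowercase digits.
off 0x06: read 06 f0 as little → 0xf006
  op=0xf006>>11=0x1e ⇒ bne (J)
  imm@[10:0]=0x6 ⇒ #6
  target = base 0x8f38 + off 0x06 + 2 + imm 6 = 0x8f46

0x8f46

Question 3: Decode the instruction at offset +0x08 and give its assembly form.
@+08  little-endian(00 7c) = 0x7c00
  op=0x7c00>>11=0xf ⇒ load (RR)
  rd: (w>>9)&0x3=0x2 → $2
  rs: (w>>7)&0x3=0x0 → $0

load $0, $2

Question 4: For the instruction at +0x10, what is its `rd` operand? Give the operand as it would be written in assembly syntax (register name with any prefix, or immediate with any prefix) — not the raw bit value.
+0x10: d3 1e ⇒ word 0x1ed3 (little)
  op=0x1ed3>>11=0x3 ⇒ shli (RI)
  rd: (w>>9)&0x3=0x3 → $3
  imm: (w>>0)&0x1ff=0xd3 → #211

$3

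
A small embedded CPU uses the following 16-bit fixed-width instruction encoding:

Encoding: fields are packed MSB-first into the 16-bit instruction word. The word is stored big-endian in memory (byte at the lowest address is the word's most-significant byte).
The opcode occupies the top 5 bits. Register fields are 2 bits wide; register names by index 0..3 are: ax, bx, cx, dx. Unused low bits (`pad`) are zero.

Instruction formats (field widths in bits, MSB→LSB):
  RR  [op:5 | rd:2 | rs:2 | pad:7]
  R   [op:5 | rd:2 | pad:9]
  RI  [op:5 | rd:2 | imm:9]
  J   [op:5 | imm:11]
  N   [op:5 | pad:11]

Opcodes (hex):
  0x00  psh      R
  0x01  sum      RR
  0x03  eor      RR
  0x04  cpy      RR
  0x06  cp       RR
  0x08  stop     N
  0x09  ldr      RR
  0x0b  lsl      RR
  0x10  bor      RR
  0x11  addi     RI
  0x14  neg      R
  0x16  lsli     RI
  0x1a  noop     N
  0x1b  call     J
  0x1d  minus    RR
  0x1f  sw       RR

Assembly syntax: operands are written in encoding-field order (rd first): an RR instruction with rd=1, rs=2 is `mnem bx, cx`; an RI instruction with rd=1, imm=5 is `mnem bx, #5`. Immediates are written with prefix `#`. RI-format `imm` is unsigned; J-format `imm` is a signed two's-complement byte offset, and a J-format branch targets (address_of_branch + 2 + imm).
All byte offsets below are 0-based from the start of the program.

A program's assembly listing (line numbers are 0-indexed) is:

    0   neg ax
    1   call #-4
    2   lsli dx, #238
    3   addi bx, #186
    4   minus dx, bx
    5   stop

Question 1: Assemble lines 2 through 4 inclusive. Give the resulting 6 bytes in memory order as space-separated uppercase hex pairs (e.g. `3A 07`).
2. lsli fields op=0x16:5|rd=3:2|imm=238:9 → word b6eeh → b6 ee
3. addi fields op=0x11:5|rd=1:2|imm=186:9 → word 8abah → 8a ba
4. minus fields op=0x1d:5|rd=3:2|rs=1:2|pad=0:7 → word ee80h → ee 80

B6 EE 8A BA EE 80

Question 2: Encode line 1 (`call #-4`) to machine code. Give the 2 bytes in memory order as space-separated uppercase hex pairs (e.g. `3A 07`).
1. call fields op=0x1b:5|imm=-4:11 → word dffch → df fc

DF FC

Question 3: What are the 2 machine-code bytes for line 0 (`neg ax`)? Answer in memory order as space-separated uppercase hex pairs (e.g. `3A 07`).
A0 00

L0: neg op=0x14:5|rd=0:2|pad=0:9 ⇒ 0xa000 ⇒ big a0 00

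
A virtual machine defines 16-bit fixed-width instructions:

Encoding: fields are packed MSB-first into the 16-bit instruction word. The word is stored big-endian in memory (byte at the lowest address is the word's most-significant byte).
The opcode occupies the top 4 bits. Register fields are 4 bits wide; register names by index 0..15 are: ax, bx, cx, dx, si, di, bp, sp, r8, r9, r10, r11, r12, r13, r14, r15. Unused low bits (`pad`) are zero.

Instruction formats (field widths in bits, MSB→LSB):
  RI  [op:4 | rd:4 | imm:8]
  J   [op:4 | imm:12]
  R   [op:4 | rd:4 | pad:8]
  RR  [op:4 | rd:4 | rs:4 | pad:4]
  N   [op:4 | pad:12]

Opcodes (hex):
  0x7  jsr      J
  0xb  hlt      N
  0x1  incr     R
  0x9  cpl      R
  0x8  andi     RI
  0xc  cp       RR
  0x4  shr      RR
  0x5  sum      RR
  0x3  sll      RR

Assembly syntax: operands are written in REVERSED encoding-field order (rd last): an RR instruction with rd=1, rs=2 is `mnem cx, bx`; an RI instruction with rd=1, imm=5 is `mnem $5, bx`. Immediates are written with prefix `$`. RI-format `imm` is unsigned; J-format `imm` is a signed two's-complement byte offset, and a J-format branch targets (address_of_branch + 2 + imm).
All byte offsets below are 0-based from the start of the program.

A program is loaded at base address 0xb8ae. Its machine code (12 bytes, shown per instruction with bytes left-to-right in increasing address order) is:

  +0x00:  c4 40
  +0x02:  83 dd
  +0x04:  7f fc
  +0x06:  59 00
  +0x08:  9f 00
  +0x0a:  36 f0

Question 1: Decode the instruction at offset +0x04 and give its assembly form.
off 0x04: read 7f fc as big → 0x7ffc
  opcode bits[15:12]=0x7: jsr/J
  imm: (w>>0)&0xfff=0xffc (s12→-4) → $-4

jsr $-4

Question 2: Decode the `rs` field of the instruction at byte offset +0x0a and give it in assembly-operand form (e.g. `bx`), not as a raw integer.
r15

+0x0a: 36 f0 ⇒ word 0x36f0 (big)
  op=0x36f0>>12=0x3 ⇒ sll (RR)
  rd: (w>>8)&0xf=0x6 → bp
  rs: (w>>4)&0xf=0xf → r15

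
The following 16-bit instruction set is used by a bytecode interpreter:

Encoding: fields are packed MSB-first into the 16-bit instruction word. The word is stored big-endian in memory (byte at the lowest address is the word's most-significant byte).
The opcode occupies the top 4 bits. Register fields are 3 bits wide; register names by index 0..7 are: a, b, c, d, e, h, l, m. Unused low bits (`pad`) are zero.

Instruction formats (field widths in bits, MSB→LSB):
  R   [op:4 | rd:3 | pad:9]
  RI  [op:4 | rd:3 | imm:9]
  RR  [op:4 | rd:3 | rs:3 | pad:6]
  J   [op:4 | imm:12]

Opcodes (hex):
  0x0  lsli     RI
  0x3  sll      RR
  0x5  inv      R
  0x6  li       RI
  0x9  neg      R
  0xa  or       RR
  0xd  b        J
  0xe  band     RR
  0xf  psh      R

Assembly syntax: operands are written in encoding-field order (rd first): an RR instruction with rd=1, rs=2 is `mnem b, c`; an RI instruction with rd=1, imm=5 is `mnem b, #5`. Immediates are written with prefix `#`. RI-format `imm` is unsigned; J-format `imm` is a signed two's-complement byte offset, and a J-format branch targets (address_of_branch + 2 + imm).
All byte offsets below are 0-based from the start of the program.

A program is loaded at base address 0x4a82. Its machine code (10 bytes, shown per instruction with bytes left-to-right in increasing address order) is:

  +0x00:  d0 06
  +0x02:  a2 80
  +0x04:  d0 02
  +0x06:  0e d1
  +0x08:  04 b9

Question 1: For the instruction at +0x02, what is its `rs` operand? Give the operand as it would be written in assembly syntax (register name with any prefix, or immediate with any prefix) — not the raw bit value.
@+02  big-endian(a2 80) = 0xa280
  op=0xa280>>12=0xa ⇒ or (RR)
  rd: (w>>9)&0x7=0x1 → b
  rs: (w>>6)&0x7=0x2 → c

c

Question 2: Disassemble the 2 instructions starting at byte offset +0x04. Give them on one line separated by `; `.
@+04  big-endian(d0 02) = 0xd002
  op=0xd002>>12=0xd ⇒ b (J)
  imm@[11:0]=0x2 ⇒ #2
@+06  big-endian(0e d1) = 0x0ed1
  op=0x0ed1>>12=0x0 ⇒ lsli (RI)
  rd@[11:9]=0x7 ⇒ m
  imm@[8:0]=0xd1 ⇒ #209

b #2; lsli m, #209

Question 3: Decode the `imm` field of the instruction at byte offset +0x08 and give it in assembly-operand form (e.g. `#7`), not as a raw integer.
off 0x08: read 04 b9 as big → 0x04b9
  op=0x04b9>>12=0x0 ⇒ lsli (RI)
  rd@[11:9]=0x2 ⇒ c
  imm@[8:0]=0xb9 ⇒ #185

#185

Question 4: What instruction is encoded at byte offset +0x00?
b #6

off 0x00: read d0 06 as big → 0xd006
  top 4b → 0xd → b [J]
  imm@[11:0]=0x6 ⇒ #6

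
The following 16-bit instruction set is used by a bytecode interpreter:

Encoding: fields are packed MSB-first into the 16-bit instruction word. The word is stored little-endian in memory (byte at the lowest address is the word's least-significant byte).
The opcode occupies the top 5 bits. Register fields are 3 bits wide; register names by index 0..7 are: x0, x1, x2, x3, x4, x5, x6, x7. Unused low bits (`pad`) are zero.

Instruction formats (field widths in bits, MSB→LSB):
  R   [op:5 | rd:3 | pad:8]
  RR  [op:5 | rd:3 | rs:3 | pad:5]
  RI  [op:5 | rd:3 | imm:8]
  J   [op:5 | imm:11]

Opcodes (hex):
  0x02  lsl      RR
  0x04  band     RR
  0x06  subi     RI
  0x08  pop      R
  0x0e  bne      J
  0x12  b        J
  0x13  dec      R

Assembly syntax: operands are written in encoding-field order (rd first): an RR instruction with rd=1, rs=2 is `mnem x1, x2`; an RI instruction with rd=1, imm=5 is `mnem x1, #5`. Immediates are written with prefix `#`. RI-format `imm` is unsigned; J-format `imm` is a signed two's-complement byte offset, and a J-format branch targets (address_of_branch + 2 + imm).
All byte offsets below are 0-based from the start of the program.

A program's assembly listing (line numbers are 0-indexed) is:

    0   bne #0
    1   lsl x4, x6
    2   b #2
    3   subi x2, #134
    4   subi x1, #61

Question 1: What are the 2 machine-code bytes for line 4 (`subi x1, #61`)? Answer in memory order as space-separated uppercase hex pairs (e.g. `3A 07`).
line 4 (subi): pack op=0x6:5|rd=1:3|imm=61:8 = 0x313d; little→ 3d 31

3D 31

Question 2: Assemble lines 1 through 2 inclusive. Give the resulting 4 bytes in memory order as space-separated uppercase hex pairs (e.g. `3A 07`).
C0 14 02 90

L1: lsl op=0x2:5|rd=4:3|rs=6:3|pad=0:5 ⇒ 0x14c0 ⇒ little c0 14
L2: b op=0x12:5|imm=2:11 ⇒ 0x9002 ⇒ little 02 90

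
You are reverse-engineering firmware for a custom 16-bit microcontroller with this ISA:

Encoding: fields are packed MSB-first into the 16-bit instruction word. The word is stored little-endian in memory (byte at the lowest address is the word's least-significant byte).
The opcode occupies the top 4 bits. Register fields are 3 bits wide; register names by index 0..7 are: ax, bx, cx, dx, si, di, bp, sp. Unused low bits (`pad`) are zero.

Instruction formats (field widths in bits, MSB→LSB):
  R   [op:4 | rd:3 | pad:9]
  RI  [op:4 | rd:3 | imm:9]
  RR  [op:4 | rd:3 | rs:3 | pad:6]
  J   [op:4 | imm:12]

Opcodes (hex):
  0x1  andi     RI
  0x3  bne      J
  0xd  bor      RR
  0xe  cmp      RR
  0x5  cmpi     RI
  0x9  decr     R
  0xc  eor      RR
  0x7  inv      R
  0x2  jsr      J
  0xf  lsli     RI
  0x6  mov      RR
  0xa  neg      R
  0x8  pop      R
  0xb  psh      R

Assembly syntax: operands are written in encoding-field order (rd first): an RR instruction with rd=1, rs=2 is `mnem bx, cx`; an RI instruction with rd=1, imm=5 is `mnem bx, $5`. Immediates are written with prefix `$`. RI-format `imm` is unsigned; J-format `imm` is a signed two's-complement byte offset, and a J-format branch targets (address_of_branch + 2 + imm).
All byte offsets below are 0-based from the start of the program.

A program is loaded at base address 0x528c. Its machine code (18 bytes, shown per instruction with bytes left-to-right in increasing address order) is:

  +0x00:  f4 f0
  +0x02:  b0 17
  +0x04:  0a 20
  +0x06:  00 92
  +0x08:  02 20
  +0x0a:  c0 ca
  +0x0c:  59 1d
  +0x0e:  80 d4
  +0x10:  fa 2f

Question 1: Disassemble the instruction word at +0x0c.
andi bp, $345

[0c] 59 1d → 0x1d59
  op=0x1d59>>12=0x1 ⇒ andi (RI)
  [11:9] rd=6 = bp
  [8:0] imm=345 = $345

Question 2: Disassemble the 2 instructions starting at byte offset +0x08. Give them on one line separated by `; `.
jsr $2; eor di, dx

@+08  little-endian(02 20) = 0x2002
  opcode bits[15:12]=0x2: jsr/J
  [11:0] imm=2 = $2
@+0a  little-endian(c0 ca) = 0xcac0
  opcode bits[15:12]=0xc: eor/RR
  [11:9] rd=5 = di
  [8:6] rs=3 = dx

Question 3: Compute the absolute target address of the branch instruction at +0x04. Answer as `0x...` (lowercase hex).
0x529c

[04] 0a 20 → 0x200a
  op=0x200a>>12=0x2 ⇒ jsr (J)
  imm: (w>>0)&0xfff=0xa → $10
  target = base 0x528c + off 0x04 + 2 + imm 10 = 0x529c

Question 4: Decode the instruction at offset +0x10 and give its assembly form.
[10] fa 2f → 0x2ffa
  op=0x2ffa>>12=0x2 ⇒ jsr (J)
  [11:0] imm=4090 (s12→-6) = $-6

jsr $-6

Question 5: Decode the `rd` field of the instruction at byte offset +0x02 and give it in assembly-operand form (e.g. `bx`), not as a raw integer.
dx

[02] b0 17 → 0x17b0
  top 4b → 0x1 → andi [RI]
  [11:9] rd=3 = dx
  [8:0] imm=432 = $432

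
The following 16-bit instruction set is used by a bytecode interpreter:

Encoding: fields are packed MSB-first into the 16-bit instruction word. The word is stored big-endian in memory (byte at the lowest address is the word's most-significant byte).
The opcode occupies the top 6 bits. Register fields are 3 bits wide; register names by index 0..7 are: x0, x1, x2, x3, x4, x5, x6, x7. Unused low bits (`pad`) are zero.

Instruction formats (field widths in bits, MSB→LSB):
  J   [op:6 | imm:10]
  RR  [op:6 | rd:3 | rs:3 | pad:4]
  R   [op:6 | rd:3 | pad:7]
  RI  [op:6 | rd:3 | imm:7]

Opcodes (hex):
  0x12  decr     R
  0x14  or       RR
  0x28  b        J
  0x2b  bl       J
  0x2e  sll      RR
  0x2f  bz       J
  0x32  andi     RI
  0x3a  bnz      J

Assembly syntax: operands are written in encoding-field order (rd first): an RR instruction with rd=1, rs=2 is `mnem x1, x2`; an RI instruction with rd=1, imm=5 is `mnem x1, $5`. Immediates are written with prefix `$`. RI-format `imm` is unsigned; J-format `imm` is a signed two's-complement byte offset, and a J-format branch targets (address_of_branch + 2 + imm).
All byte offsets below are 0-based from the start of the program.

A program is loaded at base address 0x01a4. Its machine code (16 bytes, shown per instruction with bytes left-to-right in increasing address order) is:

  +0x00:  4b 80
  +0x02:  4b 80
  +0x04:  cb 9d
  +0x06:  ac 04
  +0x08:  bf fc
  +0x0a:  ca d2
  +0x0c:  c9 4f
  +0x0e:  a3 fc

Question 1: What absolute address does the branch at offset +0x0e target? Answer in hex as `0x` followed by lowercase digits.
+0x0e: a3 fc ⇒ word 0xa3fc (big)
  op=0xa3fc>>10=0x28 ⇒ b (J)
  [9:0] imm=1020 (s10→-4) = $-4
  target = base 0x01a4 + off 0x0e + 2 + imm -4 = 0x01b0

0x01b0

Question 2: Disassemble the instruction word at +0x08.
bz $-4

+0x08: bf fc ⇒ word 0xbffc (big)
  op=0xbffc>>10=0x2f ⇒ bz (J)
  [9:0] imm=1020 (s10→-4) = $-4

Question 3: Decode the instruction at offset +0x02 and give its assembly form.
+0x02: 4b 80 ⇒ word 0x4b80 (big)
  op=0x4b80>>10=0x12 ⇒ decr (R)
  rd@[9:7]=0x7 ⇒ x7

decr x7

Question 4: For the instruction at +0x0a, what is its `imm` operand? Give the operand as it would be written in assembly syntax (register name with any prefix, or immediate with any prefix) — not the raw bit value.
$82

off 0x0a: read ca d2 as big → 0xcad2
  top 6b → 0x32 → andi [RI]
  [9:7] rd=5 = x5
  [6:0] imm=82 = $82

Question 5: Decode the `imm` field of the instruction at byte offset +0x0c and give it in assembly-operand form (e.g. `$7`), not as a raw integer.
$79

@+0c  big-endian(c9 4f) = 0xc94f
  opcode bits[15:10]=0x32: andi/RI
  rd@[9:7]=0x2 ⇒ x2
  imm@[6:0]=0x4f ⇒ $79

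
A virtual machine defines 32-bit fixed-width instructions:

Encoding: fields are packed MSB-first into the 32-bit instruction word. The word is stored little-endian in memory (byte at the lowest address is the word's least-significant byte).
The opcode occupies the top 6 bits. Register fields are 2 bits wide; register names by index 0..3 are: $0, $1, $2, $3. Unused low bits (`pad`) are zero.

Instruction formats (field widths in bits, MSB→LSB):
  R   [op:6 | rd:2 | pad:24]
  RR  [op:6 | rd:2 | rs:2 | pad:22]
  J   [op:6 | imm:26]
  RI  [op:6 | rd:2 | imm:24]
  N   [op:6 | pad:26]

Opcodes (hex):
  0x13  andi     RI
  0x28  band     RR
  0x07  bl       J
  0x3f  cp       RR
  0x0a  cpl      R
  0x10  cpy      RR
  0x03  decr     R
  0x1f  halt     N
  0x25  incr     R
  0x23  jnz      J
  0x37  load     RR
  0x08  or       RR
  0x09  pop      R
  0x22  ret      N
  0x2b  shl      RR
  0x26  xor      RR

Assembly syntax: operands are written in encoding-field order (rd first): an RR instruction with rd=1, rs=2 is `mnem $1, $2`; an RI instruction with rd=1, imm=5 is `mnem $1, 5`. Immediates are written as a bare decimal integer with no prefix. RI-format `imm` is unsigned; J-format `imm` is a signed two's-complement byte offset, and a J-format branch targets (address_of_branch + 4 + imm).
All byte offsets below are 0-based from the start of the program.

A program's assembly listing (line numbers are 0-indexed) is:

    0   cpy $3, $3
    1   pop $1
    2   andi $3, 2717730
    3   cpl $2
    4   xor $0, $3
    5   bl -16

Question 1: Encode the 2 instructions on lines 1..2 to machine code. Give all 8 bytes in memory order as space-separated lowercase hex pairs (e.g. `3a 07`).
L1: pop op=0x9:6|rd=1:2|pad=0:24 ⇒ 0x25000000 ⇒ little 00 00 00 25
L2: andi op=0x13:6|rd=3:2|imm=2717730:24 ⇒ 0x4f297822 ⇒ little 22 78 29 4f

00 00 00 25 22 78 29 4f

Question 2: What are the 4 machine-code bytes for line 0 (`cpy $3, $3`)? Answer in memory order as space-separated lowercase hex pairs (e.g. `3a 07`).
00 00 c0 43

L0: cpy op=0x10:6|rd=3:2|rs=3:2|pad=0:22 ⇒ 0x43c00000 ⇒ little 00 00 c0 43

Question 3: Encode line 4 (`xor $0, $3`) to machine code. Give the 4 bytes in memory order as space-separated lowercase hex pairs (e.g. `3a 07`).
00 00 c0 98

line 4 (xor): pack op=0x26:6|rd=0:2|rs=3:2|pad=0:22 = 0x98c00000; little→ 00 00 c0 98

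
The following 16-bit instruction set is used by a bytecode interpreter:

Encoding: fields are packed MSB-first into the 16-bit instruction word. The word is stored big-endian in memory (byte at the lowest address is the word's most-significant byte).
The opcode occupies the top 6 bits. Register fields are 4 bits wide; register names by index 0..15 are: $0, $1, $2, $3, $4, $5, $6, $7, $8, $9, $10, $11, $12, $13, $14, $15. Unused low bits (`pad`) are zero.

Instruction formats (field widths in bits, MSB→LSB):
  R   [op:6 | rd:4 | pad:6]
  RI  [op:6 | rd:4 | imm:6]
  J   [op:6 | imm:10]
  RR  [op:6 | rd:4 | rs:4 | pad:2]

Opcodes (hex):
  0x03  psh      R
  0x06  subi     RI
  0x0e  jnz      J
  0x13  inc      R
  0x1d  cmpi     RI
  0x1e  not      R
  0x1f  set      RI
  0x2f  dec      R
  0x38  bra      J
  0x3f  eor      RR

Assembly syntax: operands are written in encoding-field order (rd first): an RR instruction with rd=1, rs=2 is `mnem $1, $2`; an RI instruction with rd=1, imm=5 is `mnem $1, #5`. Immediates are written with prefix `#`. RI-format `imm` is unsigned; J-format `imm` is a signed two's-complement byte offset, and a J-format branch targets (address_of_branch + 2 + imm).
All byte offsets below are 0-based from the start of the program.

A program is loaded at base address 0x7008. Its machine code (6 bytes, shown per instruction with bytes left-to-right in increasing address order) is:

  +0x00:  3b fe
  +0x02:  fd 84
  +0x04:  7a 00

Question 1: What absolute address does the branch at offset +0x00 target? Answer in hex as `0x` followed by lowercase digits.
0x7008

+0x00: 3b fe ⇒ word 0x3bfe (big)
  opcode bits[15:10]=0xe: jnz/J
  imm: (w>>0)&0x3ff=0x3fe (s10→-2) → #-2
  target = base 0x7008 + off 0x00 + 2 + imm -2 = 0x7008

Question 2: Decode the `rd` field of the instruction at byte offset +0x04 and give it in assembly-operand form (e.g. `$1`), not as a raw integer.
$8

off 0x04: read 7a 00 as big → 0x7a00
  op=0x7a00>>10=0x1e ⇒ not (R)
  rd@[9:6]=0x8 ⇒ $8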